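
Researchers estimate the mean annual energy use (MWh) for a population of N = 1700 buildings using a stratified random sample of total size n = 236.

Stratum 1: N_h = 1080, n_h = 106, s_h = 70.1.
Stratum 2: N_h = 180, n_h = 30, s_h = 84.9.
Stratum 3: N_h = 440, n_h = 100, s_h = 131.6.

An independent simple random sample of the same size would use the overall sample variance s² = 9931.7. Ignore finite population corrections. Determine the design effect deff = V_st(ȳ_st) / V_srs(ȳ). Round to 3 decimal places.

V̂(ȳ_st) = Σ W_h² s_h²/n_h, with W_h = N_h/N and N = 1700:
  stratum 1: (1080/1700)²·70.1²/106 = 18.7103
  stratum 2: (180/1700)²·84.9²/30 = 2.69365
  stratum 3: (440/1700)²·131.6²/100 = 11.6016
V_st = 33.0055
V_srs = s²/n = 9931.7/236 = 42.0835
deff = V_st / V_srs = 33.0055/42.0835 = 0.7843

deff ≈ 0.784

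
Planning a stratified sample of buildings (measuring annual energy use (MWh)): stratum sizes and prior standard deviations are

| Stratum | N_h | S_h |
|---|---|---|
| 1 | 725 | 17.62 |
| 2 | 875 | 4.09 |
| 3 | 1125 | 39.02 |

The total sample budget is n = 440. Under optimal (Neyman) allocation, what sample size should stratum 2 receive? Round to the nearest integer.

26

Neyman allocation: n_h = n · N_h S_h / Σ N_i S_i, with n = 440.
  stratum 1: N_h·S_h = 725·17.62 = 12774.50
  stratum 2: N_h·S_h = 875·4.09 = 3578.75
  stratum 3: N_h·S_h = 1125·39.02 = 43897.50
Σ N_h S_h = 60250.75
n for stratum 2 = 440·3578.75/60250.75 = 26.135 → 26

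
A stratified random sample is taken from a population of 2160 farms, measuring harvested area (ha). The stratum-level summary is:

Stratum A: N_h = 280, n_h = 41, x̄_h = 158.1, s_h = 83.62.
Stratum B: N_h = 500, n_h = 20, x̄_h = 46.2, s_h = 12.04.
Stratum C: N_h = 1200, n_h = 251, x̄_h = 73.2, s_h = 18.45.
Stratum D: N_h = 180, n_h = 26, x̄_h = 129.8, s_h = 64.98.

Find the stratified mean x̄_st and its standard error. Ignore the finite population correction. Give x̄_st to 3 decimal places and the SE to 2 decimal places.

x̄_st = Σ W_h x̄_h = (280·158.1 + 500·46.2 + 1200·73.2 + 180·129.8)/2160 = 82.67222
V̂(x̄_st) = Σ W_h² s_h²/n_h, with W_h = N_h/N and N = 2160:
  stratum A: (280/2160)²·83.62²/41 = 2.86579
  stratum B: (500/2160)²·12.04²/20 = 0.388379
  stratum C: (1200/2160)²·18.45²/251 = 0.418576
  stratum D: (180/2160)²·64.98²/26 = 1.12778
V̂(x̄_st) = 4.80053
SE(x̄_st) = √4.80053 = 2.19101

x̄_st ≈ 82.672, SE ≈ 2.19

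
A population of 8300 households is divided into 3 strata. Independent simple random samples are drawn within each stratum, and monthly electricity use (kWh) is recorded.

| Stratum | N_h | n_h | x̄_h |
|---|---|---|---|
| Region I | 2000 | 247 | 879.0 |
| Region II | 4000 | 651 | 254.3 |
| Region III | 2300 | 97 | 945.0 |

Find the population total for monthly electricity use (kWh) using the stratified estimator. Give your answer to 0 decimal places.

τ̂_st = Σ N_h x̄_h = 2000·879.0 + 4000·254.3 + 2300·945.0 = 4948700

τ̂_st ≈ 4948700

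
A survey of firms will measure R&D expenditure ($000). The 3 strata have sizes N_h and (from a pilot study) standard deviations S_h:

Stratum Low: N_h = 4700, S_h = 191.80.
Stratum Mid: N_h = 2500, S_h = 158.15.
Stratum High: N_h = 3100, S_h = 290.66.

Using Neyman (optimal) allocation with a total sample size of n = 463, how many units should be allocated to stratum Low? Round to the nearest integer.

Neyman allocation: n_h = n · N_h S_h / Σ N_i S_i, with n = 463.
  stratum Low: N_h·S_h = 4700·191.80 = 901460.00
  stratum Mid: N_h·S_h = 2500·158.15 = 395375.00
  stratum High: N_h·S_h = 3100·290.66 = 901046.00
Σ N_h S_h = 2197881.00
n for stratum Low = 463·901460.00/2197881.00 = 189.899 → 190

190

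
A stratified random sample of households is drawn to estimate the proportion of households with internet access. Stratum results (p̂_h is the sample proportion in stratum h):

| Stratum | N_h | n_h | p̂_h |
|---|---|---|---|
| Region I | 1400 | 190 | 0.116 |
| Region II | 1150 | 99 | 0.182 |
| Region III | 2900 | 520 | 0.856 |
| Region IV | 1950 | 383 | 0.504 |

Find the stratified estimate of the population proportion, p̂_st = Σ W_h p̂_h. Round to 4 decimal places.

N = 7400; stratum weights W_h = N_h/N.
p̂_st = Σ W_h p̂_h = (1400·0.116 + 1150·0.182 + 2900·0.856 + 1950·0.504)/7400 = 0.51850

p̂_st ≈ 0.5185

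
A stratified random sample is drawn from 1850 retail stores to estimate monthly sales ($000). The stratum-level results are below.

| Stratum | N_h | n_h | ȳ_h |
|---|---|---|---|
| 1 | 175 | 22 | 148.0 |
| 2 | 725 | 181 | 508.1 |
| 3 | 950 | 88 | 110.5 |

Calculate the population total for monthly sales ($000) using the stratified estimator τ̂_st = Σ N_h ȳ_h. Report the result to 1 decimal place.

τ̂_st ≈ 499247.5

τ̂_st = Σ N_h ȳ_h = 175·148.0 + 725·508.1 + 950·110.5 = 499247.5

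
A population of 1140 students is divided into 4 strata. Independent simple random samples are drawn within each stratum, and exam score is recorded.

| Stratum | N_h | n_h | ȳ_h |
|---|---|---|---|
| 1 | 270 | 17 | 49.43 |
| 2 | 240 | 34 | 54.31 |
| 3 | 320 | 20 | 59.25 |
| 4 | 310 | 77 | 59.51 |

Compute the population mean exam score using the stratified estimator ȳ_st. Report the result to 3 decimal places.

N = Σ N_h = 1140. Stratum weights W_h = N_h/N.
ȳ_st = (270·49.43 + 240·54.31 + 320·59.25 + 310·59.51) / 1140 = 55.95491

ȳ_st ≈ 55.955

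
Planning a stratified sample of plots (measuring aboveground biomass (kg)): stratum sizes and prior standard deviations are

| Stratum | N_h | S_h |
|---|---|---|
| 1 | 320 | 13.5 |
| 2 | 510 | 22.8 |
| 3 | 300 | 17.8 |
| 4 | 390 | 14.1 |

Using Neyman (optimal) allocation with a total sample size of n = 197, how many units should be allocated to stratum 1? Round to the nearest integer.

32

Neyman allocation: n_h = n · N_h S_h / Σ N_i S_i, with n = 197.
  stratum 1: N_h·S_h = 320·13.5 = 4320.00
  stratum 2: N_h·S_h = 510·22.8 = 11628.00
  stratum 3: N_h·S_h = 300·17.8 = 5340.00
  stratum 4: N_h·S_h = 390·14.1 = 5499.00
Σ N_h S_h = 26787.00
n for stratum 1 = 197·4320.00/26787.00 = 31.771 → 32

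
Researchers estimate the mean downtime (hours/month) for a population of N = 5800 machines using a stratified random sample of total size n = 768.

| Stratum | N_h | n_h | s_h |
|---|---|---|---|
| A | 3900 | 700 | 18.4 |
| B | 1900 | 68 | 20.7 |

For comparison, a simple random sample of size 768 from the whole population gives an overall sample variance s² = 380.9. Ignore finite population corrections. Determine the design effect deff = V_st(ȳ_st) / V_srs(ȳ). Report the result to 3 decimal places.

deff ≈ 1.804

V̂(ȳ_st) = Σ W_h² s_h²/n_h, with W_h = N_h/N and N = 5800:
  stratum A: (3900/5800)²·18.4²/700 = 0.218681
  stratum B: (1900/5800)²·20.7²/68 = 0.676212
V_st = 0.894893
V_srs = s²/n = 380.9/768 = 0.495964
deff = V_st / V_srs = 0.894893/0.495964 = 1.8044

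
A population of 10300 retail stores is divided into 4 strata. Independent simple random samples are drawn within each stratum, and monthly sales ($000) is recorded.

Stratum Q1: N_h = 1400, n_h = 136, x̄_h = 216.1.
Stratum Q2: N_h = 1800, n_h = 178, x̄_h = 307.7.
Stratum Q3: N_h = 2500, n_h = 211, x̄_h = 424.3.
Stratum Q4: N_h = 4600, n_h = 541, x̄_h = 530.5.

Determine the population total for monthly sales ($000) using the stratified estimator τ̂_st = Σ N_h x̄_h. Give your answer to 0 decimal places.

τ̂_st = Σ N_h x̄_h = 1400·216.1 + 1800·307.7 + 2500·424.3 + 4600·530.5 = 4357450

τ̂_st ≈ 4357450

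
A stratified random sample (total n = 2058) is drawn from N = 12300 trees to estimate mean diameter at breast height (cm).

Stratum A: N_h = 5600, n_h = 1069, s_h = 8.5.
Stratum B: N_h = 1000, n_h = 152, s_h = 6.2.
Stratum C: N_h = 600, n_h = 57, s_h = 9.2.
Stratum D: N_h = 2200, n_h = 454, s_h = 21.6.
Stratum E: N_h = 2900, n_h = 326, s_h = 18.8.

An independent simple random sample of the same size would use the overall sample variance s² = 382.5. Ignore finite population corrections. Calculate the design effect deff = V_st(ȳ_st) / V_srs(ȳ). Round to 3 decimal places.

V̂(ȳ_st) = Σ W_h² s_h²/n_h, with W_h = N_h/N and N = 12300:
  stratum A: (5600/12300)²·8.5²/1069 = 0.0140096
  stratum B: (1000/12300)²·6.2²/152 = 0.00167159
  stratum C: (600/12300)²·9.2²/57 = 0.0035334
  stratum D: (2200/12300)²·21.6²/454 = 0.0328766
  stratum E: (2900/12300)²·18.8²/326 = 0.0602676
V_st = 0.112359
V_srs = s²/n = 382.5/2058 = 0.18586
deff = V_st / V_srs = 0.112359/0.18586 = 0.6045

deff ≈ 0.605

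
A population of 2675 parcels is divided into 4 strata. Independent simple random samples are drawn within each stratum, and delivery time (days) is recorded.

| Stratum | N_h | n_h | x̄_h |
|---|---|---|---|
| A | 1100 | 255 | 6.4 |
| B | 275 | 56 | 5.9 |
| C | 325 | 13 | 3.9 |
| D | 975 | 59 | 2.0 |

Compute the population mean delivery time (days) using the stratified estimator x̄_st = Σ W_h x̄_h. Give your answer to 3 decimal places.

N = Σ N_h = 2675. Stratum weights W_h = N_h/N.
x̄_st = (1100·6.4 + 275·5.9 + 325·3.9 + 975·2.0) / 2675 = 4.44112

x̄_st ≈ 4.441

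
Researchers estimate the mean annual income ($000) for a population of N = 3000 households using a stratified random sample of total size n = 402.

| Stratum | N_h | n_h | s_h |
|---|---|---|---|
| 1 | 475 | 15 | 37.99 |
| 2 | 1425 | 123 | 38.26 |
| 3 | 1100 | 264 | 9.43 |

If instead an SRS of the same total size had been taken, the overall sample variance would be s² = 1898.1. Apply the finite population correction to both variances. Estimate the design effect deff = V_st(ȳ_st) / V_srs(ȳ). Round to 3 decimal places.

V̂(ȳ_st) = Σ W_h² (1 − n_h/N_h) s_h²/n_h, with W_h = N_h/N and N = 3000:
  stratum 1: (475/3000)²·(1 − 15/475)·37.99²/15 = 2.33591
  stratum 2: (1425/3000)²·(1 − 123/1425)·38.26²/123 = 2.4534
  stratum 3: (1100/3000)²·(1 − 264/1100)·9.43²/264 = 0.0344172
V_st = 4.82373
V_srs = (1 − 402/3000)·1898.1/402 = 4.08894
deff = V_st / V_srs = 4.82373/4.08894 = 1.1797

deff ≈ 1.180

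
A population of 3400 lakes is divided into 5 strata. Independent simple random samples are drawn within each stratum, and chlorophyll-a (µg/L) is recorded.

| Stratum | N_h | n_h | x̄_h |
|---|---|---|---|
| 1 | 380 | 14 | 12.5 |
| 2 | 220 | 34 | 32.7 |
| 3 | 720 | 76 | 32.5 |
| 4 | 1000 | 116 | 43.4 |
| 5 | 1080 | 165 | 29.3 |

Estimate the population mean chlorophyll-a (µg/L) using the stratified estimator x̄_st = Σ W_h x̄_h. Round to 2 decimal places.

x̄_st ≈ 32.47

N = Σ N_h = 3400. Stratum weights W_h = N_h/N.
x̄_st = (380·12.5 + 220·32.7 + 720·32.5 + 1000·43.4 + 1080·29.3) / 3400 = 32.4671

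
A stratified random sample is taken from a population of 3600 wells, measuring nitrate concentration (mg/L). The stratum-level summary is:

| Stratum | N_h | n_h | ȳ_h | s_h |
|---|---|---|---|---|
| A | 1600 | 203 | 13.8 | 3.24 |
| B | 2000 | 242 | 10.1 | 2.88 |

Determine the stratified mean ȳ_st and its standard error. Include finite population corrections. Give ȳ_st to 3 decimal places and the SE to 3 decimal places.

ȳ_st ≈ 11.744, SE ≈ 0.135

ȳ_st = Σ W_h ȳ_h = (1600·13.8 + 2000·10.1)/3600 = 11.74444
V̂(ȳ_st) = Σ W_h² (1 − n_h/N_h) s_h²/n_h, with W_h = N_h/N and N = 3600:
  stratum A: (1600/3600)²·(1 − 203/1600)·3.24²/203 = 0.00891878
  stratum B: (2000/3600)²·(1 − 242/2000)·2.88²/242 = 0.00929851
V̂(ȳ_st) = 0.0182173
SE(ȳ_st) = √0.0182173 = 0.134971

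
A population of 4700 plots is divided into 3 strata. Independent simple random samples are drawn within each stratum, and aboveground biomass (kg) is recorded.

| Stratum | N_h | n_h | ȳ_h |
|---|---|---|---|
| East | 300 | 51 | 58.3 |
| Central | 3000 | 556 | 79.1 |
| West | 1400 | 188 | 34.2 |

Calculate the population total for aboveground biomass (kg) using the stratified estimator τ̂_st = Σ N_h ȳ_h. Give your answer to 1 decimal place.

τ̂_st ≈ 302670.0

τ̂_st = Σ N_h ȳ_h = 300·58.3 + 3000·79.1 + 1400·34.2 = 302670.0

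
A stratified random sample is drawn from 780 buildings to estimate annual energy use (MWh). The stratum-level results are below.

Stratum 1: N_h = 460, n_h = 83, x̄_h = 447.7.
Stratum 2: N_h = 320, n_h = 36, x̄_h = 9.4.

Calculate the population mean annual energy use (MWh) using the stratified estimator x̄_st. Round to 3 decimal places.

N = Σ N_h = 780. Stratum weights W_h = N_h/N.
x̄_st = (460·447.7 + 320·9.4) / 780 = 267.88462

x̄_st ≈ 267.885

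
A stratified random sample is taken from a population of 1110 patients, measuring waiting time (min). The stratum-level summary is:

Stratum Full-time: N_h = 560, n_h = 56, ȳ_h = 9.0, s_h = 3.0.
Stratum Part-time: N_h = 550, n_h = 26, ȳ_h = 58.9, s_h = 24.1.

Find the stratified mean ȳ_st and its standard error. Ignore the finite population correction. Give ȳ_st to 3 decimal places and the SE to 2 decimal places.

ȳ_st ≈ 33.725, SE ≈ 2.35

ȳ_st = Σ W_h ȳ_h = (560·9.0 + 550·58.9)/1110 = 33.72523
V̂(ȳ_st) = Σ W_h² s_h²/n_h, with W_h = N_h/N and N = 1110:
  stratum Full-time: (560/1110)²·3.0²/56 = 0.0409058
  stratum Part-time: (550/1110)²·24.1²/26 = 5.48454
V̂(ȳ_st) = 5.52545
SE(ȳ_st) = √5.52545 = 2.35063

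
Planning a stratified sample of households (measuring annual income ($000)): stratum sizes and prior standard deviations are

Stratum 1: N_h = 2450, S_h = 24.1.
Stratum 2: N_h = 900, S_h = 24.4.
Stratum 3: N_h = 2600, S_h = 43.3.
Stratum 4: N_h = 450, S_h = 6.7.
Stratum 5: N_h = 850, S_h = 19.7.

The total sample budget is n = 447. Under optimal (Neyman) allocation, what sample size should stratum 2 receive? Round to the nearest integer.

Neyman allocation: n_h = n · N_h S_h / Σ N_i S_i, with n = 447.
  stratum 1: N_h·S_h = 2450·24.1 = 59045.00
  stratum 2: N_h·S_h = 900·24.4 = 21960.00
  stratum 3: N_h·S_h = 2600·43.3 = 112580.00
  stratum 4: N_h·S_h = 450·6.7 = 3015.00
  stratum 5: N_h·S_h = 850·19.7 = 16745.00
Σ N_h S_h = 213345.00
n for stratum 2 = 447·21960.00/213345.00 = 46.011 → 46

46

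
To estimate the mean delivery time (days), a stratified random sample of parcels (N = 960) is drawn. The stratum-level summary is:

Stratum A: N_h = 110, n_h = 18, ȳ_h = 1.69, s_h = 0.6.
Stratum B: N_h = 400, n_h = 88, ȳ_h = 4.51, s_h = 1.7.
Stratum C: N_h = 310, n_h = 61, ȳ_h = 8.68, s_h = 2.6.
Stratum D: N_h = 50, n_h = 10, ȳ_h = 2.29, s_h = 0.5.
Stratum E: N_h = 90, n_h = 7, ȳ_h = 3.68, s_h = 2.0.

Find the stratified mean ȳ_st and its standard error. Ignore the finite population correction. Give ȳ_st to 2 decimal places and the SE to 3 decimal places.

ȳ_st ≈ 5.34, SE ≈ 0.150

ȳ_st = Σ W_h ȳ_h = (110·1.69 + 400·4.51 + 310·8.68 + 50·2.29 + 90·3.68)/960 = 5.34000
V̂(ȳ_st) = Σ W_h² s_h²/n_h, with W_h = N_h/N and N = 960:
  stratum A: (110/960)²·0.6²/18 = 0.000262587
  stratum B: (400/960)²·1.7²/88 = 0.00570155
  stratum C: (310/960)²·2.6²/61 = 0.0115557
  stratum D: (50/960)²·0.5²/10 = 6.78168e-05
  stratum E: (90/960)²·2.0²/7 = 0.00502232
V̂(ȳ_st) = 0.02261
SE(ȳ_st) = √0.02261 = 0.150366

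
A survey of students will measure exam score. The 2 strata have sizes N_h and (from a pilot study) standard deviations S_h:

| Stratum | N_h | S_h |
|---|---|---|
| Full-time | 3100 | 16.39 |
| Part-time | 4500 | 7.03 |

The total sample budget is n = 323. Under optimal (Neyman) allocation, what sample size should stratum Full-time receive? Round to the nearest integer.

Neyman allocation: n_h = n · N_h S_h / Σ N_i S_i, with n = 323.
  stratum Full-time: N_h·S_h = 3100·16.39 = 50809.00
  stratum Part-time: N_h·S_h = 4500·7.03 = 31635.00
Σ N_h S_h = 82444.00
n for stratum Full-time = 323·50809.00/82444.00 = 199.060 → 199

199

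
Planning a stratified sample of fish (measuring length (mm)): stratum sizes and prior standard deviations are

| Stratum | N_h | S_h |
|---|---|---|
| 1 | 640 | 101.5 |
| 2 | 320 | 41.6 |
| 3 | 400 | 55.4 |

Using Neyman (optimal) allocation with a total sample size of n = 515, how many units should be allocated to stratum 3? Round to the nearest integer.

Neyman allocation: n_h = n · N_h S_h / Σ N_i S_i, with n = 515.
  stratum 1: N_h·S_h = 640·101.5 = 64960.00
  stratum 2: N_h·S_h = 320·41.6 = 13312.00
  stratum 3: N_h·S_h = 400·55.4 = 22160.00
Σ N_h S_h = 100432.00
n for stratum 3 = 515·22160.00/100432.00 = 113.633 → 114

114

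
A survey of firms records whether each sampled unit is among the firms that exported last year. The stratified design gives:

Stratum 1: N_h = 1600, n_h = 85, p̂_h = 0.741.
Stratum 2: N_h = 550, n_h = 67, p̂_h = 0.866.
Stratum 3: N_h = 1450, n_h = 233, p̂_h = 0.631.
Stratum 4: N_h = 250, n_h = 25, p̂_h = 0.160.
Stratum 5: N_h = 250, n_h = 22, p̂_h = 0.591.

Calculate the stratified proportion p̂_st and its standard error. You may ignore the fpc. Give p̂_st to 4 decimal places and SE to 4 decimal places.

N = 4100; stratum weights W_h = N_h/N.
p̂_st = Σ W_h p̂_h = (1600·0.741 + 550·0.866 + 1450·0.631 + 250·0.160 + 250·0.591)/4100 = 0.67429
V̂(p̂_st) = Σ W_h² p̂_h(1−p̂_h)/(n_h−1):
  stratum 1: (1600/4100)²·0.741·0.259/84 = 0.000347945
  stratum 2: (550/4100)²·0.866·0.134/66 = 3.164e-05
  stratum 3: (1450/4100)²·0.631·0.369/232 = 0.000125527
  stratum 4: (250/4100)²·0.160·0.840/24 = 2.08209e-05
  stratum 5: (250/4100)²·0.591·0.409/21 = 4.27961e-05
V̂(p̂_st) = 0.000568729; SE = √V̂ = 0.023848

p̂_st ≈ 0.6743, SE ≈ 0.0238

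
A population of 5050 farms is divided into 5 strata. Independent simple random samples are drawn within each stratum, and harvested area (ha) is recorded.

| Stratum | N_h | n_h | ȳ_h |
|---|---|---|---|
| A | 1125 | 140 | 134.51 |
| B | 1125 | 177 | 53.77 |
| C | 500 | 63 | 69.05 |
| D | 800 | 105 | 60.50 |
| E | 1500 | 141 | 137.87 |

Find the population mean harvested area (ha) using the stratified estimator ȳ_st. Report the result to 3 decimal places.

N = Σ N_h = 5050. Stratum weights W_h = N_h/N.
ȳ_st = (1125·134.51 + 1125·53.77 + 500·69.05 + 800·60.50 + 1500·137.87) / 5050 = 99.31584

ȳ_st ≈ 99.316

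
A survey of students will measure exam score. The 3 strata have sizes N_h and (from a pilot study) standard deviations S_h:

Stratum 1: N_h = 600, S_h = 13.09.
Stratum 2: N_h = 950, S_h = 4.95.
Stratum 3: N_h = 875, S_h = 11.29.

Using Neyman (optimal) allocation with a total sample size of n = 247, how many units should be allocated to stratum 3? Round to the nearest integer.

Neyman allocation: n_h = n · N_h S_h / Σ N_i S_i, with n = 247.
  stratum 1: N_h·S_h = 600·13.09 = 7854.00
  stratum 2: N_h·S_h = 950·4.95 = 4702.50
  stratum 3: N_h·S_h = 875·11.29 = 9878.75
Σ N_h S_h = 22435.25
n for stratum 3 = 247·9878.75/22435.25 = 108.760 → 109

109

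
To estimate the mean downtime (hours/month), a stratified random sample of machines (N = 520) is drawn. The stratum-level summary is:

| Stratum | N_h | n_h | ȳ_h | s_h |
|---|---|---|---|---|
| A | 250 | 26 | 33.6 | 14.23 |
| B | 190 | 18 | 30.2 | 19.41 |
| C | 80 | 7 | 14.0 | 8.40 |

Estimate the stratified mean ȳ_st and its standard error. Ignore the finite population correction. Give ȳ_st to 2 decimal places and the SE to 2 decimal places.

ȳ_st = Σ W_h ȳ_h = (250·33.6 + 190·30.2 + 80·14.0)/520 = 29.34231
V̂(ȳ_st) = Σ W_h² s_h²/n_h, with W_h = N_h/N and N = 520:
  stratum A: (250/520)²·14.23²/26 = 1.80015
  stratum B: (190/520)²·19.41²/18 = 2.79434
  stratum C: (80/520)²·8.40²/7 = 0.23858
V̂(ȳ_st) = 4.83307
SE(ȳ_st) = √4.83307 = 2.19843

ȳ_st ≈ 29.34, SE ≈ 2.20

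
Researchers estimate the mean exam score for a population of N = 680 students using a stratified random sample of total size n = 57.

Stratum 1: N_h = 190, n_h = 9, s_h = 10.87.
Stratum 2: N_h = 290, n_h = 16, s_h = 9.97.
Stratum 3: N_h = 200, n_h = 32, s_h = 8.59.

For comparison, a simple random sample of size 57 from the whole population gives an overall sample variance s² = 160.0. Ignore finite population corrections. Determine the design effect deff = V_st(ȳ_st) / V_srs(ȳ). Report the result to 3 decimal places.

V̂(ȳ_st) = Σ W_h² s_h²/n_h, with W_h = N_h/N and N = 680:
  stratum 1: (190/680)²·10.87²/9 = 1.02496
  stratum 2: (290/680)²·9.97²/16 = 1.12992
  stratum 3: (200/680)²·8.59²/32 = 0.19947
V_st = 2.35435
V_srs = s²/n = 160.0/57 = 2.80702
deff = V_st / V_srs = 2.35435/2.80702 = 0.8387

deff ≈ 0.839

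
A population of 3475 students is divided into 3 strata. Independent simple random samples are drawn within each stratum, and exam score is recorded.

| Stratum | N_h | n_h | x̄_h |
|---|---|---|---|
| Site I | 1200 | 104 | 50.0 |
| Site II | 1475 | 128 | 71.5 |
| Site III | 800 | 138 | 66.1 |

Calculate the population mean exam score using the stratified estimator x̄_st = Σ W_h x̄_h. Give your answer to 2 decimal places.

x̄_st ≈ 62.83

N = Σ N_h = 3475. Stratum weights W_h = N_h/N.
x̄_st = (1200·50.0 + 1475·71.5 + 800·66.1) / 3475 = 62.8324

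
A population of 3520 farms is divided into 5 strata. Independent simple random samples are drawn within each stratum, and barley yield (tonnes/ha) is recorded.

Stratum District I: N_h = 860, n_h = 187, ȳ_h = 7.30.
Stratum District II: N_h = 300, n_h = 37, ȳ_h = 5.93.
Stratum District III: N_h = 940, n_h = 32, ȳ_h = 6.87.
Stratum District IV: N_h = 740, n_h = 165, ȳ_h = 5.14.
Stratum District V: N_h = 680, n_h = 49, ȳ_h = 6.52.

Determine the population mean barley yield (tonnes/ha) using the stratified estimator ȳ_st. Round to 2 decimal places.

N = Σ N_h = 3520. Stratum weights W_h = N_h/N.
ȳ_st = (860·7.30 + 300·5.93 + 940·6.87 + 740·5.14 + 680·6.52) / 3520 = 6.4636

ȳ_st ≈ 6.46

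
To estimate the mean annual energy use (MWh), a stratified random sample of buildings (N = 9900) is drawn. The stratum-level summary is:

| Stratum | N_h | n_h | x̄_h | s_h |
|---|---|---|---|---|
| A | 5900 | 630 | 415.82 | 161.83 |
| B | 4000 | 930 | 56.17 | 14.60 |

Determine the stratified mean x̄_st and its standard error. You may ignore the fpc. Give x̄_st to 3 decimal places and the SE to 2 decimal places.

x̄_st = Σ W_h x̄_h = (5900·415.82 + 4000·56.17)/9900 = 270.50687
V̂(x̄_st) = Σ W_h² s_h²/n_h, with W_h = N_h/N and N = 9900:
  stratum A: (5900/9900)²·161.83²/630 = 14.7642
  stratum B: (4000/9900)²·14.60²/930 = 0.0374173
V̂(x̄_st) = 14.8017
SE(x̄_st) = √14.8017 = 3.84729

x̄_st ≈ 270.507, SE ≈ 3.85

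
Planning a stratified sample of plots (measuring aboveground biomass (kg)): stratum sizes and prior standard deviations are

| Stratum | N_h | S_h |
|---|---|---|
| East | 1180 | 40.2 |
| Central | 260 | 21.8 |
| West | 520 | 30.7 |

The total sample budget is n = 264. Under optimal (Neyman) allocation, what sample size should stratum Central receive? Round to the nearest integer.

22

Neyman allocation: n_h = n · N_h S_h / Σ N_i S_i, with n = 264.
  stratum East: N_h·S_h = 1180·40.2 = 47436.00
  stratum Central: N_h·S_h = 260·21.8 = 5668.00
  stratum West: N_h·S_h = 520·30.7 = 15964.00
Σ N_h S_h = 69068.00
n for stratum Central = 264·5668.00/69068.00 = 21.665 → 22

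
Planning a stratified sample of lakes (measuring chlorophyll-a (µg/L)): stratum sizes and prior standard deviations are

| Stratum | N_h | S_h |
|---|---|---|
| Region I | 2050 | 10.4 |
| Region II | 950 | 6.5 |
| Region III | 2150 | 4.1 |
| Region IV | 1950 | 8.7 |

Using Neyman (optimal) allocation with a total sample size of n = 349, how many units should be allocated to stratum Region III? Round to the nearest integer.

Neyman allocation: n_h = n · N_h S_h / Σ N_i S_i, with n = 349.
  stratum Region I: N_h·S_h = 2050·10.4 = 21320.00
  stratum Region II: N_h·S_h = 950·6.5 = 6175.00
  stratum Region III: N_h·S_h = 2150·4.1 = 8815.00
  stratum Region IV: N_h·S_h = 1950·8.7 = 16965.00
Σ N_h S_h = 53275.00
n for stratum Region III = 349·8815.00/53275.00 = 57.746 → 58

58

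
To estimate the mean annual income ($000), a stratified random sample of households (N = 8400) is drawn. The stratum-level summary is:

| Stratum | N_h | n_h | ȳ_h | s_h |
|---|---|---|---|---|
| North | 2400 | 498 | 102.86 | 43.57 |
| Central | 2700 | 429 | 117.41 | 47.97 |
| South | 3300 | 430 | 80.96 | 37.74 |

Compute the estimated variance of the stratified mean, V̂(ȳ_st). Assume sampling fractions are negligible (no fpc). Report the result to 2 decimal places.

V̂(ȳ_st) ≈ 1.38

V̂(ȳ_st) = Σ W_h² s_h²/n_h, with W_h = N_h/N and N = 8400:
  stratum North: (2400/8400)²·43.57²/498 = 0.311179
  stratum Central: (2700/8400)²·47.97²/429 = 0.55418
  stratum South: (3300/8400)²·37.74²/430 = 0.511216
V̂(ȳ_st) = 1.37658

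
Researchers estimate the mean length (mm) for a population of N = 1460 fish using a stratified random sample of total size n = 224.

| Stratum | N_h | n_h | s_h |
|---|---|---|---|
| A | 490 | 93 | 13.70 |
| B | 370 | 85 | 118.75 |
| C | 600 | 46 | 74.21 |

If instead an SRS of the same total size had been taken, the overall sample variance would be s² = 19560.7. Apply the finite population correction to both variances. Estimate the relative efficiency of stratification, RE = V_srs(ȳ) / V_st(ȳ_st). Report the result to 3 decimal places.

V̂(ȳ_st) = Σ W_h² (1 − n_h/N_h) s_h²/n_h, with W_h = N_h/N and N = 1460:
  stratum A: (490/1460)²·(1 − 93/490)·13.70²/93 = 0.184179
  stratum B: (370/1460)²·(1 − 85/370)·118.75²/85 = 8.20709
  stratum C: (600/1460)²·(1 − 46/600)·74.21²/46 = 18.6691
V_st = 27.0603
V_srs = (1 − 224/1460)·19560.7/224 = 73.9268
Relative efficiency = V_srs / V_st = 73.9268/27.0603 = 2.7319

RE ≈ 2.732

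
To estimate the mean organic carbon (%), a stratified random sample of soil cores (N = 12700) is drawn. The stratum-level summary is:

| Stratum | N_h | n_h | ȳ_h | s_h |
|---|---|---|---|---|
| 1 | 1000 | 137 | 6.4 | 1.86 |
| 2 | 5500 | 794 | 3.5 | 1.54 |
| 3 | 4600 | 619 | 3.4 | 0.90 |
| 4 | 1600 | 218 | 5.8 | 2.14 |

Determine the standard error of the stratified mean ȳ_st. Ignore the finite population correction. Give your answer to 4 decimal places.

SE(ȳ_st) ≈ 0.0350

V̂(ȳ_st) = Σ W_h² s_h²/n_h, with W_h = N_h/N and N = 12700:
  stratum 1: (1000/12700)²·1.86²/137 = 0.000156566
  stratum 2: (5500/12700)²·1.54²/794 = 0.000560195
  stratum 3: (4600/12700)²·0.90²/619 = 0.000171673
  stratum 4: (1600/12700)²·2.14²/218 = 0.000333429
V̂(ȳ_st) = 0.00122186
SE(ȳ_st) = √0.00122186 = 0.0349552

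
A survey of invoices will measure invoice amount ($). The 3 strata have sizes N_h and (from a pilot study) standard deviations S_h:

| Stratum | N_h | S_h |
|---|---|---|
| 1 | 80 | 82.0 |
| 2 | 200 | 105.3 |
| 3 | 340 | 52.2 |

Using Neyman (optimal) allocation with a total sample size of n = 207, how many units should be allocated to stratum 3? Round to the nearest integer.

Neyman allocation: n_h = n · N_h S_h / Σ N_i S_i, with n = 207.
  stratum 1: N_h·S_h = 80·82.0 = 6560.00
  stratum 2: N_h·S_h = 200·105.3 = 21060.00
  stratum 3: N_h·S_h = 340·52.2 = 17748.00
Σ N_h S_h = 45368.00
n for stratum 3 = 207·17748.00/45368.00 = 80.979 → 81

81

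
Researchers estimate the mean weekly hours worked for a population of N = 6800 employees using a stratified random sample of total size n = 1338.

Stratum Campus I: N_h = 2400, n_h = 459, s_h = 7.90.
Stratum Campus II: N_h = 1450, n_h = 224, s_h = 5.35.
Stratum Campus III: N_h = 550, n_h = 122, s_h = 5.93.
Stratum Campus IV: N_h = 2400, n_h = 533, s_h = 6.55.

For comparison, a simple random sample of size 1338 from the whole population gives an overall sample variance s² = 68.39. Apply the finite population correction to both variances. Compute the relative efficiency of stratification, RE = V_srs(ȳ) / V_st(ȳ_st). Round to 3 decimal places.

V̂(ȳ_st) = Σ W_h² (1 − n_h/N_h) s_h²/n_h, with W_h = N_h/N and N = 6800:
  stratum Campus I: (2400/6800)²·(1 − 459/2400)·7.90²/459 = 0.0136981
  stratum Campus II: (1450/6800)²·(1 − 224/1450)·5.35²/224 = 0.00491247
  stratum Campus III: (550/6800)²·(1 − 122/550)·5.93²/122 = 0.00146737
  stratum Campus IV: (2400/6800)²·(1 − 533/2400)·6.55²/533 = 0.00779997
V_st = 0.0278779
V_srs = (1 − 1338/6800)·68.39/1338 = 0.0410562
Relative efficiency = V_srs / V_st = 0.0410562/0.0278779 = 1.4727

RE ≈ 1.473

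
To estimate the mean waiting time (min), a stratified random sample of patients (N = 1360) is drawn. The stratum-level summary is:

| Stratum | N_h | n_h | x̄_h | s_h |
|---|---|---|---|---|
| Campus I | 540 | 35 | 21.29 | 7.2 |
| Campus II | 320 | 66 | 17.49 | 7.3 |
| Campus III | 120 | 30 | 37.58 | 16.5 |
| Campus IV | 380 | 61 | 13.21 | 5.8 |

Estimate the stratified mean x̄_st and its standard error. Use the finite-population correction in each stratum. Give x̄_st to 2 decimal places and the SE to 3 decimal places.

x̄_st = Σ W_h x̄_h = (540·21.29 + 320·17.49 + 120·37.58 + 380·13.21)/1360 = 19.57559
V̂(x̄_st) = Σ W_h² (1 − n_h/N_h) s_h²/n_h, with W_h = N_h/N and N = 1360:
  stratum Campus I: (540/1360)²·(1 − 35/540)·7.2²/35 = 0.218376
  stratum Campus II: (320/1360)²·(1 − 66/320)·7.3²/66 = 0.035482
  stratum Campus III: (120/1360)²·(1 − 30/120)·16.5²/30 = 0.0529898
  stratum Campus IV: (380/1360)²·(1 − 61/380)·5.8²/61 = 0.0361429
V̂(x̄_st) = 0.34299
SE(x̄_st) = √0.34299 = 0.585654

x̄_st ≈ 19.58, SE ≈ 0.586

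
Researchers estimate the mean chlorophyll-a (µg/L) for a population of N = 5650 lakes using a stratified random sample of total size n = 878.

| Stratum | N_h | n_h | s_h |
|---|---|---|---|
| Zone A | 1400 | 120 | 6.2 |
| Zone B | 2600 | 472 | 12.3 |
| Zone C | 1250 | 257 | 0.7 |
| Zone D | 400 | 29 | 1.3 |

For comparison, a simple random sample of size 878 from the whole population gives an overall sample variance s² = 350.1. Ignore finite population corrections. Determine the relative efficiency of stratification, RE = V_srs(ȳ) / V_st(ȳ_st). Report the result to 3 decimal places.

RE ≈ 4.535

V̂(ȳ_st) = Σ W_h² s_h²/n_h, with W_h = N_h/N and N = 5650:
  stratum Zone A: (1400/5650)²·6.2²/120 = 0.0196681
  stratum Zone B: (2600/5650)²·12.3²/472 = 0.0678763
  stratum Zone C: (1250/5650)²·0.7²/257 = 9.33224e-05
  stratum Zone D: (400/5650)²·1.3²/29 = 0.000292087
V_st = 0.0879297
V_srs = s²/n = 350.1/878 = 0.398747
Relative efficiency = V_srs / V_st = 0.398747/0.0879297 = 4.5348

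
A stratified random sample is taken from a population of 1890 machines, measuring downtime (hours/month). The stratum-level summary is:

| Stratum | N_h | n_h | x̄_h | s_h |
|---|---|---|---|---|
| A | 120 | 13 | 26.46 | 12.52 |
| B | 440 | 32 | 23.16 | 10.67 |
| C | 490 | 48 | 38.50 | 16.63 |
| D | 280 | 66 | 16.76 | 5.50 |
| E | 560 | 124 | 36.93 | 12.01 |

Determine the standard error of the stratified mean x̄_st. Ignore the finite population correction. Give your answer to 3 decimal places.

SE(x̄_st) ≈ 0.861

V̂(x̄_st) = Σ W_h² s_h²/n_h, with W_h = N_h/N and N = 1890:
  stratum A: (120/1890)²·12.52²/13 = 0.0486076
  stratum B: (440/1890)²·10.67²/32 = 0.192824
  stratum C: (490/1890)²·16.63²/48 = 0.387268
  stratum D: (280/1890)²·5.50²/66 = 0.0100594
  stratum E: (560/1890)²·12.01²/124 = 0.102121
V̂(x̄_st) = 0.74088
SE(x̄_st) = √0.74088 = 0.860744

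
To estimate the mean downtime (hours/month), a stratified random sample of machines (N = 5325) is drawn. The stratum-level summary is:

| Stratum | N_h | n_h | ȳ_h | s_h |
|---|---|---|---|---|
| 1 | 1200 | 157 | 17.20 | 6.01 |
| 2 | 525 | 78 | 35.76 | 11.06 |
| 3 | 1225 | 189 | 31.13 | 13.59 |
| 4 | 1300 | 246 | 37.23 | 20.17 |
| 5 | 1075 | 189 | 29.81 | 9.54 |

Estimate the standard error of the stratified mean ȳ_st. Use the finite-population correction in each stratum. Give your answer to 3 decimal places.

SE(ȳ_st) ≈ 0.404

V̂(ȳ_st) = Σ W_h² (1 − n_h/N_h) s_h²/n_h, with W_h = N_h/N and N = 5325:
  stratum 1: (1200/5325)²·(1 − 157/1200)·6.01²/157 = 0.0101549
  stratum 2: (525/5325)²·(1 − 78/525)·11.06²/78 = 0.0129791
  stratum 3: (1225/5325)²·(1 − 189/1225)·13.59²/189 = 0.0437355
  stratum 4: (1300/5325)²·(1 − 246/1300)·20.17²/246 = 0.0799137
  stratum 5: (1075/5325)²·(1 − 189/1075)·9.54²/189 = 0.0161748
V̂(ȳ_st) = 0.162958
SE(ȳ_st) = √0.162958 = 0.40368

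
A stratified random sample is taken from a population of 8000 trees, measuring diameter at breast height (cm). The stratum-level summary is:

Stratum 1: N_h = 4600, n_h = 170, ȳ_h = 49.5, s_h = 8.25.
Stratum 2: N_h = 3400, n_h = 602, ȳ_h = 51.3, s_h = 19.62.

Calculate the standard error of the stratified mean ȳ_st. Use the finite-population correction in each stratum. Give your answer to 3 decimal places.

SE(ȳ_st) ≈ 0.472

V̂(ȳ_st) = Σ W_h² (1 − n_h/N_h) s_h²/n_h, with W_h = N_h/N and N = 8000:
  stratum 1: (4600/8000)²·(1 − 170/4600)·8.25²/170 = 0.12748
  stratum 2: (3400/8000)²·(1 − 602/3400)·19.62²/602 = 0.0950491
V̂(ȳ_st) = 0.222529
SE(ȳ_st) = √0.222529 = 0.471729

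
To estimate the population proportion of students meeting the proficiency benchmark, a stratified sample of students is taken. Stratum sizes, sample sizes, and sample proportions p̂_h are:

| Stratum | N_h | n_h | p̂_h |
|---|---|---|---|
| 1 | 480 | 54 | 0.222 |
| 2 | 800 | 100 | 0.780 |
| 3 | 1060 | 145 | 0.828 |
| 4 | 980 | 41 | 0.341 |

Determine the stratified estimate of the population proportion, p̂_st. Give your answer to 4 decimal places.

N = 3320; stratum weights W_h = N_h/N.
p̂_st = Σ W_h p̂_h = (480·0.222 + 800·0.780 + 1060·0.828 + 980·0.341)/3320 = 0.58507

p̂_st ≈ 0.5851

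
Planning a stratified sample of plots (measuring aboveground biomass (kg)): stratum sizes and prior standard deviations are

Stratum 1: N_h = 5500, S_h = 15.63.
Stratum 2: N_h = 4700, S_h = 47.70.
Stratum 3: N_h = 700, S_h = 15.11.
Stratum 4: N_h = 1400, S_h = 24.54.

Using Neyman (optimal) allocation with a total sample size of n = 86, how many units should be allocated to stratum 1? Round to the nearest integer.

21

Neyman allocation: n_h = n · N_h S_h / Σ N_i S_i, with n = 86.
  stratum 1: N_h·S_h = 5500·15.63 = 85965.00
  stratum 2: N_h·S_h = 4700·47.70 = 224190.00
  stratum 3: N_h·S_h = 700·15.11 = 10577.00
  stratum 4: N_h·S_h = 1400·24.54 = 34356.00
Σ N_h S_h = 355088.00
n for stratum 1 = 86·85965.00/355088.00 = 20.820 → 21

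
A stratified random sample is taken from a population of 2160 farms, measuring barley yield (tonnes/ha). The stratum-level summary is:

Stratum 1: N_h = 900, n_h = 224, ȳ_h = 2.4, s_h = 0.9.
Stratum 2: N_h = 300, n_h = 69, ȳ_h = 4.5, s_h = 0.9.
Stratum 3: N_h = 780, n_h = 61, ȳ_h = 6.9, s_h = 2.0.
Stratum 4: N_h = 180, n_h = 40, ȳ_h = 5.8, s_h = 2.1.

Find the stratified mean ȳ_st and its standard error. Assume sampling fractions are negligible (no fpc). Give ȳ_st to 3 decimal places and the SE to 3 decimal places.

ȳ_st = Σ W_h ȳ_h = (900·2.4 + 300·4.5 + 780·6.9 + 180·5.8)/2160 = 4.60000
V̂(ȳ_st) = Σ W_h² s_h²/n_h, with W_h = N_h/N and N = 2160:
  stratum 1: (900/2160)²·0.9²/224 = 0.00062779
  stratum 2: (300/2160)²·0.9²/69 = 0.000226449
  stratum 3: (780/2160)²·2.0²/61 = 0.0085509
  stratum 4: (180/2160)²·2.1²/40 = 0.000765625
V̂(ȳ_st) = 0.0101708
SE(ȳ_st) = √0.0101708 = 0.10085

ȳ_st ≈ 4.600, SE ≈ 0.101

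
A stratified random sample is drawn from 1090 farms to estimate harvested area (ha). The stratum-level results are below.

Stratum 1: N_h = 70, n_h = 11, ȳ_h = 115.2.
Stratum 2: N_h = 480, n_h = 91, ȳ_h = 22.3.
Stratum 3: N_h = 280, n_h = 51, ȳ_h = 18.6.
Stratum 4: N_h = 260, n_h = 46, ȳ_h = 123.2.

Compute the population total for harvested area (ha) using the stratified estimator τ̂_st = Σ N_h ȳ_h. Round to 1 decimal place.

τ̂_st ≈ 56008.0

τ̂_st = Σ N_h ȳ_h = 70·115.2 + 480·22.3 + 280·18.6 + 260·123.2 = 56008.0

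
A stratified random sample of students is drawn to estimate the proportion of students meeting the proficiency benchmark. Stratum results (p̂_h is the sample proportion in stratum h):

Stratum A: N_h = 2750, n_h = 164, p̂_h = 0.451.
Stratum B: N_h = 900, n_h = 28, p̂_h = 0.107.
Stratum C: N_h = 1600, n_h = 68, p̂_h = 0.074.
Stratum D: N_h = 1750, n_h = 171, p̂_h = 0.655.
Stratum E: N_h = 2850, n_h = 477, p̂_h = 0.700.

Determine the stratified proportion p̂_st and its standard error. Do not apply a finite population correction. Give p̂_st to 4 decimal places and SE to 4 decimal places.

N = 9850; stratum weights W_h = N_h/N.
p̂_st = Σ W_h p̂_h = (2750·0.451 + 900·0.107 + 1600·0.074 + 1750·0.655 + 2850·0.700)/9850 = 0.46662
V̂(p̂_st) = Σ W_h² p̂_h(1−p̂_h)/(n_h−1):
  stratum A: (2750/9850)²·0.451·0.549/163 = 0.000118401
  stratum B: (900/9850)²·0.107·0.893/27 = 2.9545e-05
  stratum C: (1600/9850)²·0.074·0.926/67 = 2.69858e-05
  stratum D: (1750/9850)²·0.655·0.345/170 = 4.1958e-05
  stratum E: (2850/9850)²·0.700·0.300/476 = 3.69343e-05
V̂(p̂_st) = 0.000253824; SE = √V̂ = 0.0159318

p̂_st ≈ 0.4666, SE ≈ 0.0159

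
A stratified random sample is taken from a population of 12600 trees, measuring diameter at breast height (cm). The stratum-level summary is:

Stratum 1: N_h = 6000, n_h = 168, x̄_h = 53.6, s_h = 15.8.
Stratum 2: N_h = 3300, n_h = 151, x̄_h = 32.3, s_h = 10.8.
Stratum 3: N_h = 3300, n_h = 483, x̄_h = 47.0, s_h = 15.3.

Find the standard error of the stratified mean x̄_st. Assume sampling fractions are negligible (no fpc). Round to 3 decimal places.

V̂(x̄_st) = Σ W_h² s_h²/n_h, with W_h = N_h/N and N = 12600:
  stratum 1: (6000/12600)²·15.8²/168 = 0.336951
  stratum 2: (3300/12600)²·10.8²/151 = 0.0529855
  stratum 3: (3300/12600)²·15.3²/483 = 0.0332447
V̂(x̄_st) = 0.423181
SE(x̄_st) = √0.423181 = 0.650524

SE(x̄_st) ≈ 0.651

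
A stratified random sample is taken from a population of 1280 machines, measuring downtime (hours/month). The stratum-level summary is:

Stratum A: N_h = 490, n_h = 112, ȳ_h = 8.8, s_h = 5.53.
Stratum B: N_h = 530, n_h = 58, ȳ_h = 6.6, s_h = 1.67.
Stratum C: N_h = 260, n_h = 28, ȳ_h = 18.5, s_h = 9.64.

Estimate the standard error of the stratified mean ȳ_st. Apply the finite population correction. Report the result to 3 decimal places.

V̂(ȳ_st) = Σ W_h² (1 − n_h/N_h) s_h²/n_h, with W_h = N_h/N and N = 1280:
  stratum A: (490/1280)²·(1 − 112/490)·5.53²/112 = 0.0308674
  stratum B: (530/1280)²·(1 − 58/530)·1.67²/58 = 0.00734181
  stratum C: (260/1280)²·(1 − 28/260)·9.64²/28 = 0.12219
V̂(ȳ_st) = 0.1604
SE(ȳ_st) = √0.1604 = 0.400499

SE(ȳ_st) ≈ 0.400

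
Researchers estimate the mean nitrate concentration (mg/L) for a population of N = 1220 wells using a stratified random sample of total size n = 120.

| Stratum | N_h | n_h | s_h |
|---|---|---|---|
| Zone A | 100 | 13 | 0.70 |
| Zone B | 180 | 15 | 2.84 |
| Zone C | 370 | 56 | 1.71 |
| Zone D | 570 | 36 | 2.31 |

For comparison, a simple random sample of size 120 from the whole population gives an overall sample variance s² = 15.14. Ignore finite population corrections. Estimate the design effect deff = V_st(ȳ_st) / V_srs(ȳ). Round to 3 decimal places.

V̂(ȳ_st) = Σ W_h² s_h²/n_h, with W_h = N_h/N and N = 1220:
  stratum Zone A: (100/1220)²·0.70²/13 = 0.00025324
  stratum Zone B: (180/1220)²·2.84²/15 = 0.011705
  stratum Zone C: (370/1220)²·1.71²/56 = 0.00480273
  stratum Zone D: (570/1220)²·2.31²/36 = 0.0323558
V_st = 0.0491167
V_srs = s²/n = 15.14/120 = 0.126167
deff = V_st / V_srs = 0.0491167/0.126167 = 0.3893

deff ≈ 0.389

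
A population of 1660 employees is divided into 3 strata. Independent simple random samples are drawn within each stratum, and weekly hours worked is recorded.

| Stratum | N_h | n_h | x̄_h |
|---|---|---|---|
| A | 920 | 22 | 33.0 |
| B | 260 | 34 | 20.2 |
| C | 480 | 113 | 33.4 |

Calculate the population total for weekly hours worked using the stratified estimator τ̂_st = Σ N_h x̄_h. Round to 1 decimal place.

τ̂_st ≈ 51644.0

τ̂_st = Σ N_h x̄_h = 920·33.0 + 260·20.2 + 480·33.4 = 51644.0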